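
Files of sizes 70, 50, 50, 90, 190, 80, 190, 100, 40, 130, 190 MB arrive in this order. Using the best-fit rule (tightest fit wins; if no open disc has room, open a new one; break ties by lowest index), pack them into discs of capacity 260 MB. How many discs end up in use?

  70 → disc 1 (new)  [load 70/260]
  50 → disc 1  [load 120/260]
  50 → disc 1  [load 170/260]
  90 → disc 1  [load 260/260]
  190 → disc 2 (new)  [load 190/260]
  80 → disc 3 (new)  [load 80/260]
  190 → disc 4 (new)  [load 190/260]
  100 → disc 3  [load 180/260]
  40 → disc 2  [load 230/260]
  130 → disc 5 (new)  [load 130/260]
  190 → disc 6 (new)  [load 190/260]
6 discs opened.

6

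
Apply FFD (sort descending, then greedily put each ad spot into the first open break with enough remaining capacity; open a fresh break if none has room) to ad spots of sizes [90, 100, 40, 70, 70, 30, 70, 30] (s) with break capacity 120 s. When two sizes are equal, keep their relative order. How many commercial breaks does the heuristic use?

5

Sorted descending: 100, 90, 70, 70, 70, 40, 30, 30.
  100 → break 1 (new)  [load 100/120]
  90 → break 2 (new)  [load 90/120]
  70 → break 3 (new)  [load 70/120]
  70 → break 4 (new)  [load 70/120]
  70 → break 5 (new)  [load 70/120]
  40 → break 3  [load 110/120]
  30 → break 2  [load 120/120]
  30 → break 4  [load 100/120]
5 commercial breaks opened.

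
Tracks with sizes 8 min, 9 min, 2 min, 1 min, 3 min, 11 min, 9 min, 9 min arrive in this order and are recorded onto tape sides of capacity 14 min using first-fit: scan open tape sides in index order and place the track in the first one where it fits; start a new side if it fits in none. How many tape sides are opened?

5

  8 → side 1 (new)  [load 8/14]
  9 → side 2 (new)  [load 9/14]
  2 → side 1  [load 10/14]
  1 → side 1  [load 11/14]
  3 → side 1  [load 14/14]
  11 → side 3 (new)  [load 11/14]
  9 → side 4 (new)  [load 9/14]
  9 → side 5 (new)  [load 9/14]
5 tape sides opened.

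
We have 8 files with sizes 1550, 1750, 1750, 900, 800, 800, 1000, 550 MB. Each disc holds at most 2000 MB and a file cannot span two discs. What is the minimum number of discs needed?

Total = 1750 + 1750 + 1550 + 1000 + 900 + 800 + 800 + 550 = 9100 MB.
Lower bound: ⌈9100/2000⌉ = 5 discs.
A packing using 6 discs:
  disc 1: 1750 = 1750
  disc 2: 1750 = 1750
  disc 3: 1550 = 1550
  disc 4: 1000 + 900 = 1900
  disc 5: 800 + 800 = 1600
  disc 6: 550 = 550
No arrangement into 5 discs stays within capacity, so 6 is optimal.

6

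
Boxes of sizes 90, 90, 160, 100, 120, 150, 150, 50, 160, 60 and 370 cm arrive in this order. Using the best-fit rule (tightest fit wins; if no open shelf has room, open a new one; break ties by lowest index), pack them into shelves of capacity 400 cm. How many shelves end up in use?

  90 → shelf 1 (new)  [load 90/400]
  90 → shelf 1  [load 180/400]
  160 → shelf 1  [load 340/400]
  100 → shelf 2 (new)  [load 100/400]
  120 → shelf 2  [load 220/400]
  150 → shelf 2  [load 370/400]
  150 → shelf 3 (new)  [load 150/400]
  50 → shelf 1  [load 390/400]
  160 → shelf 3  [load 310/400]
  60 → shelf 3  [load 370/400]
  370 → shelf 4 (new)  [load 370/400]
4 shelves opened.

4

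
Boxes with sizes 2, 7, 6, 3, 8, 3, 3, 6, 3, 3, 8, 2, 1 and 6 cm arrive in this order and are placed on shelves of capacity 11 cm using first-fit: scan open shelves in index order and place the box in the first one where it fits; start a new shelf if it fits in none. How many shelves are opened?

7

  2 → shelf 1 (new)  [load 2/11]
  7 → shelf 1  [load 9/11]
  6 → shelf 2 (new)  [load 6/11]
  3 → shelf 2  [load 9/11]
  8 → shelf 3 (new)  [load 8/11]
  3 → shelf 3  [load 11/11]
  3 → shelf 4 (new)  [load 3/11]
  6 → shelf 4  [load 9/11]
  3 → shelf 5 (new)  [load 3/11]
  3 → shelf 5  [load 6/11]
  8 → shelf 6 (new)  [load 8/11]
  2 → shelf 1  [load 11/11]
  1 → shelf 2  [load 10/11]
  6 → shelf 7 (new)  [load 6/11]
7 shelves opened.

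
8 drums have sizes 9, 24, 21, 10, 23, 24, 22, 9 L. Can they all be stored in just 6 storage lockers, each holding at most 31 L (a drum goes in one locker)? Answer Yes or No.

Yes

A valid assignment using 6 storage lockers:
  locker 1: 24 = 24
  locker 2: 24 = 24
  locker 3: 23 = 23
  locker 4: 22 + 9 = 31
  locker 5: 21 + 10 = 31
  locker 6: 9 = 9
Every load is within 31 L, so 6 storage lockers suffice.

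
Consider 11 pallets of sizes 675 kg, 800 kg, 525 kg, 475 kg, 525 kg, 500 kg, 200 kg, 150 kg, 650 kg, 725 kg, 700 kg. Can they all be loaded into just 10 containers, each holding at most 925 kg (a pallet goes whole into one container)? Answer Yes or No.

A valid assignment using 9 containers:
  container 1: 800 = 800
  container 2: 725 + 200 = 925
  container 3: 700 + 150 = 850
  container 4: 675 = 675
  container 5: 650 = 650
  container 6: 525 = 525
  container 7: 525 = 525
  container 8: 500 = 500
  container 9: 475 = 475
That uses only 9 ≤ 10, so 10 containers are enough.

Yes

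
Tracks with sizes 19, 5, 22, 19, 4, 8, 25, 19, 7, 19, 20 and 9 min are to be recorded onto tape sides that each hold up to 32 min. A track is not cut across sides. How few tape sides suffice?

Total = 25 + 22 + 20 + 19 + 19 + 19 + 19 + 9 + 8 + 7 + 5 + 4 = 176 min.
Lower bound: ⌈176/32⌉ = 6 tape sides.
Also, 7 tracks each exceed 16 min, and no two of those can share a side, so at least 7 tape sides are needed.
A packing using 7 tape sides:
  side 1: 25 + 7 = 32
  side 2: 22 + 9 = 31
  side 3: 20 + 8 + 4 = 32
  side 4: 19 + 5 = 24
  side 5: 19 = 19
  side 6: 19 = 19
  side 7: 19 = 19
This matches the lower bound, so 7 is optimal.

7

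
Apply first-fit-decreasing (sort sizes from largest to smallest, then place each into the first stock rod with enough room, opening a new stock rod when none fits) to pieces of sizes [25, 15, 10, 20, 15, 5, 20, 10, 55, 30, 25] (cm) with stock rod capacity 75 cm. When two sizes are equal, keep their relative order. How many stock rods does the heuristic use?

4

Sorted descending: 55, 30, 25, 25, 20, 20, 15, 15, 10, 10, 5.
  55 → stock rod 1 (new)  [load 55/75]
  30 → stock rod 2 (new)  [load 30/75]
  25 → stock rod 2  [load 55/75]
  25 → stock rod 3 (new)  [load 25/75]
  20 → stock rod 1  [load 75/75]
  20 → stock rod 2  [load 75/75]
  15 → stock rod 3  [load 40/75]
  15 → stock rod 3  [load 55/75]
  10 → stock rod 3  [load 65/75]
  10 → stock rod 3  [load 75/75]
  5 → stock rod 4 (new)  [load 5/75]
4 stock rods opened.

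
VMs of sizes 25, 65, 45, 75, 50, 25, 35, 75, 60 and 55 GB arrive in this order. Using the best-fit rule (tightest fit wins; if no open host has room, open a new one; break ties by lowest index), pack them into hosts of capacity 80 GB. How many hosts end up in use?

  25 → host 1 (new)  [load 25/80]
  65 → host 2 (new)  [load 65/80]
  45 → host 1  [load 70/80]
  75 → host 3 (new)  [load 75/80]
  50 → host 4 (new)  [load 50/80]
  25 → host 4  [load 75/80]
  35 → host 5 (new)  [load 35/80]
  75 → host 6 (new)  [load 75/80]
  60 → host 7 (new)  [load 60/80]
  55 → host 8 (new)  [load 55/80]
8 hosts opened.

8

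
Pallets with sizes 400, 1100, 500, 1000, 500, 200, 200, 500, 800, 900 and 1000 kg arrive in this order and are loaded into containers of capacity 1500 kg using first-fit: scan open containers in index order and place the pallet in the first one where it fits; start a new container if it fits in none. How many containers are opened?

6

  400 → container 1 (new)  [load 400/1500]
  1100 → container 1  [load 1500/1500]
  500 → container 2 (new)  [load 500/1500]
  1000 → container 2  [load 1500/1500]
  500 → container 3 (new)  [load 500/1500]
  200 → container 3  [load 700/1500]
  200 → container 3  [load 900/1500]
  500 → container 3  [load 1400/1500]
  800 → container 4 (new)  [load 800/1500]
  900 → container 5 (new)  [load 900/1500]
  1000 → container 6 (new)  [load 1000/1500]
6 containers opened.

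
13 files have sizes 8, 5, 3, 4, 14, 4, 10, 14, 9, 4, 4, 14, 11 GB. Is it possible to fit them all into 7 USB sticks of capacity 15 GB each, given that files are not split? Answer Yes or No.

Total = 104 GB; ⌈104/15⌉ = 7.
The bound of 7 does not rule out 7, but exhaustive search shows no assignment into 7 USB sticks of capacity 15 GB exists — the minimum is 8.

No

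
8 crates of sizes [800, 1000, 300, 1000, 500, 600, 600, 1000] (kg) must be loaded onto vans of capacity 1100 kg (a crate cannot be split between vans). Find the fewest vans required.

6

Total = 1000 + 1000 + 1000 + 800 + 600 + 600 + 500 + 300 = 5800 kg.
Lower bound: ⌈5800/1100⌉ = 6 vans.
A packing using 6 vans:
  van 1: 1000 = 1000
  van 2: 1000 = 1000
  van 3: 1000 = 1000
  van 4: 800 + 300 = 1100
  van 5: 600 + 500 = 1100
  van 6: 600 = 600
This matches the lower bound, so 6 is optimal.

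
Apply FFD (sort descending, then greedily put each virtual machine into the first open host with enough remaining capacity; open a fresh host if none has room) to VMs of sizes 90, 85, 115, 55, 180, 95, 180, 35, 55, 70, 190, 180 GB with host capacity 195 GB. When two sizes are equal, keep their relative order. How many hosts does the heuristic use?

Sorted descending: 190, 180, 180, 180, 115, 95, 90, 85, 70, 55, 55, 35.
  190 → host 1 (new)  [load 190/195]
  180 → host 2 (new)  [load 180/195]
  180 → host 3 (new)  [load 180/195]
  180 → host 4 (new)  [load 180/195]
  115 → host 5 (new)  [load 115/195]
  95 → host 6 (new)  [load 95/195]
  90 → host 6  [load 185/195]
  85 → host 7 (new)  [load 85/195]
  70 → host 5  [load 185/195]
  55 → host 7  [load 140/195]
  55 → host 7  [load 195/195]
  35 → host 8 (new)  [load 35/195]
8 hosts opened.

8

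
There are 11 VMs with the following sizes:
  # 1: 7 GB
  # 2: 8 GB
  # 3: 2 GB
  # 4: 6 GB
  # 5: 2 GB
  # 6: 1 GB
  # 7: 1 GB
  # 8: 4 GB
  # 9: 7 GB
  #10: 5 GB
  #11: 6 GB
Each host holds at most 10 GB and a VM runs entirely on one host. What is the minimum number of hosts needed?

Total = 8 + 7 + 7 + 6 + 6 + 5 + 4 + 2 + 2 + 1 + 1 = 49 GB.
Lower bound: ⌈49/10⌉ = 5 hosts.
A packing using 6 hosts:
  host 1: 8 + 2 = 10
  host 2: 7 + 2 + 1 = 10
  host 3: 7 + 1 = 8
  host 4: 6 + 4 = 10
  host 5: 6 = 6
  host 6: 5 = 5
No arrangement into 5 hosts stays within capacity, so 6 is optimal.

6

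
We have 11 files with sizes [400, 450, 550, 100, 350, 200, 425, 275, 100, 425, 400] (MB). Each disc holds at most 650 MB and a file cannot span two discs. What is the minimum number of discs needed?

7

Total = 550 + 450 + 425 + 425 + 400 + 400 + 350 + 275 + 200 + 100 + 100 = 3675 MB.
Lower bound: ⌈3675/650⌉ = 6 discs.
Also, 7 files each exceed 325 MB, and no two of those can share a disc, so at least 7 discs are needed.
A packing using 7 discs:
  disc 1: 550 + 100 = 650
  disc 2: 450 + 200 = 650
  disc 3: 425 + 100 = 525
  disc 4: 425 = 425
  disc 5: 400 = 400
  disc 6: 400 = 400
  disc 7: 350 + 275 = 625
This matches the lower bound, so 7 is optimal.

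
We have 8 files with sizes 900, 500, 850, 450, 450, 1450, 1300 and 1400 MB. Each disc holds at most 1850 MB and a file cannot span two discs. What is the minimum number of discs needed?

Total = 1450 + 1400 + 1300 + 900 + 850 + 500 + 450 + 450 = 7300 MB.
Lower bound: ⌈7300/1850⌉ = 4 discs.
A packing using 5 discs:
  disc 1: 1450 = 1450
  disc 2: 1400 + 450 = 1850
  disc 3: 1300 + 500 = 1800
  disc 4: 900 + 850 = 1750
  disc 5: 450 = 450
No arrangement into 4 discs stays within capacity, so 5 is optimal.

5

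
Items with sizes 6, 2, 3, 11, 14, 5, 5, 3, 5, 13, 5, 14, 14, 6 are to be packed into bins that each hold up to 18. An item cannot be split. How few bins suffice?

7

Total = 14 + 14 + 14 + 13 + 11 + 6 + 6 + 5 + 5 + 5 + 5 + 3 + 3 + 2 = 106.
Lower bound: ⌈106/18⌉ = 6 bins.
A packing using 7 bins:
  bin 1: 14 + 3 = 17
  bin 2: 14 + 3 = 17
  bin 3: 14 + 2 = 16
  bin 4: 13 + 5 = 18
  bin 5: 11 + 6 = 17
  bin 6: 6 + 5 + 5 = 16
  bin 7: 5 = 5
No arrangement into 6 bins stays within capacity, so 7 is optimal.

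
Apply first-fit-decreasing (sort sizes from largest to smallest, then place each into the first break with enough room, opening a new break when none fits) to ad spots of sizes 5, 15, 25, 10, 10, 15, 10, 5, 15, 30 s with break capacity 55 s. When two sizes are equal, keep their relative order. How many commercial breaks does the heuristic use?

Sorted descending: 30, 25, 15, 15, 15, 10, 10, 10, 5, 5.
  30 → break 1 (new)  [load 30/55]
  25 → break 1  [load 55/55]
  15 → break 2 (new)  [load 15/55]
  15 → break 2  [load 30/55]
  15 → break 2  [load 45/55]
  10 → break 2  [load 55/55]
  10 → break 3 (new)  [load 10/55]
  10 → break 3  [load 20/55]
  5 → break 3  [load 25/55]
  5 → break 3  [load 30/55]
3 commercial breaks opened.

3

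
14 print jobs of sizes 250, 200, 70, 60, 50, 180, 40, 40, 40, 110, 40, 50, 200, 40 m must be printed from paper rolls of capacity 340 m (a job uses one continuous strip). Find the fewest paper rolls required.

5

Total = 250 + 200 + 200 + 180 + 110 + 70 + 60 + 50 + 50 + 40 + 40 + 40 + 40 + 40 = 1370 m.
Lower bound: ⌈1370/340⌉ = 5 paper rolls.
A packing using 5 paper rolls:
  roll 1: 250 + 70 = 320
  roll 2: 200 + 110 = 310
  roll 3: 200 + 60 + 50 = 310
  roll 4: 180 + 50 + 40 + 40 = 310
  roll 5: 40 + 40 + 40 = 120
This matches the lower bound, so 5 is optimal.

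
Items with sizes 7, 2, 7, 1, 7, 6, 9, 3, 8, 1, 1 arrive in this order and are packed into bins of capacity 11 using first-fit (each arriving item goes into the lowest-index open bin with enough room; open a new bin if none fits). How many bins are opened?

6

  7 → bin 1 (new)  [load 7/11]
  2 → bin 1  [load 9/11]
  7 → bin 2 (new)  [load 7/11]
  1 → bin 1  [load 10/11]
  7 → bin 3 (new)  [load 7/11]
  6 → bin 4 (new)  [load 6/11]
  9 → bin 5 (new)  [load 9/11]
  3 → bin 2  [load 10/11]
  8 → bin 6 (new)  [load 8/11]
  1 → bin 1  [load 11/11]
  1 → bin 2  [load 11/11]
6 bins opened.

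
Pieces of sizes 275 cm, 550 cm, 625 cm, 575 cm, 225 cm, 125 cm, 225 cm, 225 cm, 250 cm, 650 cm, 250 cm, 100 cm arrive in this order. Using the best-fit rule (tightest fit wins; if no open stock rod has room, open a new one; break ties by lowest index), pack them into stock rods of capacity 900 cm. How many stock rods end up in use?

5

  275 → stock rod 1 (new)  [load 275/900]
  550 → stock rod 1  [load 825/900]
  625 → stock rod 2 (new)  [load 625/900]
  575 → stock rod 3 (new)  [load 575/900]
  225 → stock rod 2  [load 850/900]
  125 → stock rod 3  [load 700/900]
  225 → stock rod 4 (new)  [load 225/900]
  225 → stock rod 4  [load 450/900]
  250 → stock rod 4  [load 700/900]
  650 → stock rod 5 (new)  [load 650/900]
  250 → stock rod 5  [load 900/900]
  100 → stock rod 3  [load 800/900]
5 stock rods opened.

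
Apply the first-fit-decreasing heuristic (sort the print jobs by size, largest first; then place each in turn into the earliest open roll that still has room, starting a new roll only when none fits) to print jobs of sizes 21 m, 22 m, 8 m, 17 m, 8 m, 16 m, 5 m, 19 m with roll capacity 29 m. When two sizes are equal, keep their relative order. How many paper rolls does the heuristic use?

5

Sorted descending: 22, 21, 19, 17, 16, 8, 8, 5.
  22 → roll 1 (new)  [load 22/29]
  21 → roll 2 (new)  [load 21/29]
  19 → roll 3 (new)  [load 19/29]
  17 → roll 4 (new)  [load 17/29]
  16 → roll 5 (new)  [load 16/29]
  8 → roll 2  [load 29/29]
  8 → roll 3  [load 27/29]
  5 → roll 1  [load 27/29]
5 paper rolls opened.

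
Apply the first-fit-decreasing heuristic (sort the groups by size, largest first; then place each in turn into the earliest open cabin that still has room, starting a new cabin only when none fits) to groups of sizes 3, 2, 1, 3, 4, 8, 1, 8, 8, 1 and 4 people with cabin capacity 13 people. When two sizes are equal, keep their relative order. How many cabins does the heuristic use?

Sorted descending: 8, 8, 8, 4, 4, 3, 3, 2, 1, 1, 1.
  8 → cabin 1 (new)  [load 8/13]
  8 → cabin 2 (new)  [load 8/13]
  8 → cabin 3 (new)  [load 8/13]
  4 → cabin 1  [load 12/13]
  4 → cabin 2  [load 12/13]
  3 → cabin 3  [load 11/13]
  3 → cabin 4 (new)  [load 3/13]
  2 → cabin 3  [load 13/13]
  1 → cabin 1  [load 13/13]
  1 → cabin 2  [load 13/13]
  1 → cabin 4  [load 4/13]
4 cabins opened.

4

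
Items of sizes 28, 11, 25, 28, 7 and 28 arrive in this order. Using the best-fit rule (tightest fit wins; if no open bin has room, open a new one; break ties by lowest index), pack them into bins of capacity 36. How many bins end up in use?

4

  28 → bin 1 (new)  [load 28/36]
  11 → bin 2 (new)  [load 11/36]
  25 → bin 2  [load 36/36]
  28 → bin 3 (new)  [load 28/36]
  7 → bin 1  [load 35/36]
  28 → bin 4 (new)  [load 28/36]
4 bins opened.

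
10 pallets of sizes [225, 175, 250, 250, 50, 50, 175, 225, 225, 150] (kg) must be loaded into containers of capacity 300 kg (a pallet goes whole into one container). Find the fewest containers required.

8

Total = 250 + 250 + 225 + 225 + 225 + 175 + 175 + 150 + 50 + 50 = 1775 kg.
Lower bound: ⌈1775/300⌉ = 6 containers.
Also, 7 pallets each exceed 150 kg, and no two of those can share a container, so at least 7 containers are needed.
A packing using 8 containers:
  container 1: 250 + 50 = 300
  container 2: 250 + 50 = 300
  container 3: 225 = 225
  container 4: 225 = 225
  container 5: 225 = 225
  container 6: 175 = 175
  container 7: 175 = 175
  container 8: 150 = 150
No arrangement into 7 containers stays within capacity, so 8 is optimal.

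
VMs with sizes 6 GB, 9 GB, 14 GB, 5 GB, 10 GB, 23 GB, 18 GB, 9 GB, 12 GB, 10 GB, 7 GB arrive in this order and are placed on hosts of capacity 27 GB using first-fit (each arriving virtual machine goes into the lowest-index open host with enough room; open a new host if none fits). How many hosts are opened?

  6 → host 1 (new)  [load 6/27]
  9 → host 1  [load 15/27]
  14 → host 2 (new)  [load 14/27]
  5 → host 1  [load 20/27]
  10 → host 2  [load 24/27]
  23 → host 3 (new)  [load 23/27]
  18 → host 4 (new)  [load 18/27]
  9 → host 4  [load 27/27]
  12 → host 5 (new)  [load 12/27]
  10 → host 5  [load 22/27]
  7 → host 1  [load 27/27]
5 hosts opened.

5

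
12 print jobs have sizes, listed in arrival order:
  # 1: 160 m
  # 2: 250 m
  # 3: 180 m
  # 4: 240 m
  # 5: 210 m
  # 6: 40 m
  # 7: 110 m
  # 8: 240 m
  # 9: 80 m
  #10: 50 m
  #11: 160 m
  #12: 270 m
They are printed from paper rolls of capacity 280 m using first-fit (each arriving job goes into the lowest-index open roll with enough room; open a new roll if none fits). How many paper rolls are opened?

8

  160 → roll 1 (new)  [load 160/280]
  250 → roll 2 (new)  [load 250/280]
  180 → roll 3 (new)  [load 180/280]
  240 → roll 4 (new)  [load 240/280]
  210 → roll 5 (new)  [load 210/280]
  40 → roll 1  [load 200/280]
  110 → roll 6 (new)  [load 110/280]
  240 → roll 7 (new)  [load 240/280]
  80 → roll 1  [load 280/280]
  50 → roll 3  [load 230/280]
  160 → roll 6  [load 270/280]
  270 → roll 8 (new)  [load 270/280]
8 paper rolls opened.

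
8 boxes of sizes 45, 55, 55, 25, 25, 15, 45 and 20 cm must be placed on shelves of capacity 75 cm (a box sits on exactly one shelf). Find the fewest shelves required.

4

Total = 55 + 55 + 45 + 45 + 25 + 25 + 20 + 15 = 285 cm.
Lower bound: ⌈285/75⌉ = 4 shelves.
A packing using 4 shelves:
  shelf 1: 55 + 20 = 75
  shelf 2: 55 + 15 = 70
  shelf 3: 45 + 25 = 70
  shelf 4: 45 + 25 = 70
This matches the lower bound, so 4 is optimal.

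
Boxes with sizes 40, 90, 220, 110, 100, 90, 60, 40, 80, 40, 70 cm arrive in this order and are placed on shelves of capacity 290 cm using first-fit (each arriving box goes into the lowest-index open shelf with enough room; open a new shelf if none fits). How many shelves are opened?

4

  40 → shelf 1 (new)  [load 40/290]
  90 → shelf 1  [load 130/290]
  220 → shelf 2 (new)  [load 220/290]
  110 → shelf 1  [load 240/290]
  100 → shelf 3 (new)  [load 100/290]
  90 → shelf 3  [load 190/290]
  60 → shelf 2  [load 280/290]
  40 → shelf 1  [load 280/290]
  80 → shelf 3  [load 270/290]
  40 → shelf 4 (new)  [load 40/290]
  70 → shelf 4  [load 110/290]
4 shelves opened.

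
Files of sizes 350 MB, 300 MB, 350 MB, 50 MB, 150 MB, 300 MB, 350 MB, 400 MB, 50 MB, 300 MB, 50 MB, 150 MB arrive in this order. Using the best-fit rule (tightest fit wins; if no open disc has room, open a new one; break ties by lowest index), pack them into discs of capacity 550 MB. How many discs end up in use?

7

  350 → disc 1 (new)  [load 350/550]
  300 → disc 2 (new)  [load 300/550]
  350 → disc 3 (new)  [load 350/550]
  50 → disc 1  [load 400/550]
  150 → disc 1  [load 550/550]
  300 → disc 4 (new)  [load 300/550]
  350 → disc 5 (new)  [load 350/550]
  400 → disc 6 (new)  [load 400/550]
  50 → disc 6  [load 450/550]
  300 → disc 7 (new)  [load 300/550]
  50 → disc 6  [load 500/550]
  150 → disc 3  [load 500/550]
7 discs opened.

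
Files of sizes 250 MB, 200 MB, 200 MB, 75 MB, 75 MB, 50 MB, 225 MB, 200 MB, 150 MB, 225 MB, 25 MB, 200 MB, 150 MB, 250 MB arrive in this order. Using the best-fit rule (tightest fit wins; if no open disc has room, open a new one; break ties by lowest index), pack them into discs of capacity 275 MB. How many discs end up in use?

  250 → disc 1 (new)  [load 250/275]
  200 → disc 2 (new)  [load 200/275]
  200 → disc 3 (new)  [load 200/275]
  75 → disc 2  [load 275/275]
  75 → disc 3  [load 275/275]
  50 → disc 4 (new)  [load 50/275]
  225 → disc 4  [load 275/275]
  200 → disc 5 (new)  [load 200/275]
  150 → disc 6 (new)  [load 150/275]
  225 → disc 7 (new)  [load 225/275]
  25 → disc 1  [load 275/275]
  200 → disc 8 (new)  [load 200/275]
  150 → disc 9 (new)  [load 150/275]
  250 → disc 10 (new)  [load 250/275]
10 discs opened.

10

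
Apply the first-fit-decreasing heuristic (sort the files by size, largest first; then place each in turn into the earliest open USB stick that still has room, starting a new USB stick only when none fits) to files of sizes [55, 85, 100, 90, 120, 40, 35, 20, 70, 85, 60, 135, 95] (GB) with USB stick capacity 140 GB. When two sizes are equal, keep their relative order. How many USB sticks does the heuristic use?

Sorted descending: 135, 120, 100, 95, 90, 85, 85, 70, 60, 55, 40, 35, 20.
  135 → USB stick 1 (new)  [load 135/140]
  120 → USB stick 2 (new)  [load 120/140]
  100 → USB stick 3 (new)  [load 100/140]
  95 → USB stick 4 (new)  [load 95/140]
  90 → USB stick 5 (new)  [load 90/140]
  85 → USB stick 6 (new)  [load 85/140]
  85 → USB stick 7 (new)  [load 85/140]
  70 → USB stick 8 (new)  [load 70/140]
  60 → USB stick 8  [load 130/140]
  55 → USB stick 6  [load 140/140]
  40 → USB stick 3  [load 140/140]
  35 → USB stick 4  [load 130/140]
  20 → USB stick 2  [load 140/140]
8 USB sticks opened.

8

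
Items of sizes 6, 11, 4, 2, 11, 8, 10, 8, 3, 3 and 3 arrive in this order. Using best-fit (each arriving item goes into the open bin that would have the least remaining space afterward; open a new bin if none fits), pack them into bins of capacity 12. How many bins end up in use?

7

  6 → bin 1 (new)  [load 6/12]
  11 → bin 2 (new)  [load 11/12]
  4 → bin 1  [load 10/12]
  2 → bin 1  [load 12/12]
  11 → bin 3 (new)  [load 11/12]
  8 → bin 4 (new)  [load 8/12]
  10 → bin 5 (new)  [load 10/12]
  8 → bin 6 (new)  [load 8/12]
  3 → bin 4  [load 11/12]
  3 → bin 6  [load 11/12]
  3 → bin 7 (new)  [load 3/12]
7 bins opened.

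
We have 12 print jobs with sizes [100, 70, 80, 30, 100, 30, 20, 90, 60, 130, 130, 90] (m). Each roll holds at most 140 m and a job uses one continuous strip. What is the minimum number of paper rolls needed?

8

Total = 130 + 130 + 100 + 100 + 90 + 90 + 80 + 70 + 60 + 30 + 30 + 20 = 930 m.
Lower bound: ⌈930/140⌉ = 7 paper rolls.
A packing using 8 paper rolls:
  roll 1: 130 = 130
  roll 2: 130 = 130
  roll 3: 100 + 30 = 130
  roll 4: 100 + 30 = 130
  roll 5: 90 + 20 = 110
  roll 6: 90 = 90
  roll 7: 80 + 60 = 140
  roll 8: 70 = 70
No arrangement into 7 paper rolls stays within capacity, so 8 is optimal.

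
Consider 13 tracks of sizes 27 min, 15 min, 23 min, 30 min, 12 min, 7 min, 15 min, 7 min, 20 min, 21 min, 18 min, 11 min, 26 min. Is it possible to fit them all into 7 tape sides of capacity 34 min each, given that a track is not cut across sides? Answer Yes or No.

No

Total = 232 min; ⌈232/34⌉ = 7.
The bound of 7 does not rule out 7, but exhaustive search shows no assignment into 7 tape sides of capacity 34 min exists — the minimum is 8.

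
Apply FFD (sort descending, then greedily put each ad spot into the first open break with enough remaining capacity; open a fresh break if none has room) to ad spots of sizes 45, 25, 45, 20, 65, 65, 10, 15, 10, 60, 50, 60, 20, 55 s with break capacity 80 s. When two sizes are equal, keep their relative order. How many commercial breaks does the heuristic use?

8

Sorted descending: 65, 65, 60, 60, 55, 50, 45, 45, 25, 20, 20, 15, 10, 10.
  65 → break 1 (new)  [load 65/80]
  65 → break 2 (new)  [load 65/80]
  60 → break 3 (new)  [load 60/80]
  60 → break 4 (new)  [load 60/80]
  55 → break 5 (new)  [load 55/80]
  50 → break 6 (new)  [load 50/80]
  45 → break 7 (new)  [load 45/80]
  45 → break 8 (new)  [load 45/80]
  25 → break 5  [load 80/80]
  20 → break 3  [load 80/80]
  20 → break 4  [load 80/80]
  15 → break 1  [load 80/80]
  10 → break 2  [load 75/80]
  10 → break 6  [load 60/80]
8 commercial breaks opened.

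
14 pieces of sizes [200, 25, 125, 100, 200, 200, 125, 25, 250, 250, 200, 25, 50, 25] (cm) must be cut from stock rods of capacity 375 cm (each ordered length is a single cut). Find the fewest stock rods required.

6

Total = 250 + 250 + 200 + 200 + 200 + 200 + 125 + 125 + 100 + 50 + 25 + 25 + 25 + 25 = 1800 cm.
Lower bound: ⌈1800/375⌉ = 5 stock rods.
Also, 6 pieces each exceed 375/2 cm, and no two of those can share a stock rod, so at least 6 stock rods are needed.
A packing using 6 stock rods:
  stock rod 1: 250 + 125 = 375
  stock rod 2: 250 + 125 = 375
  stock rod 3: 200 + 100 + 50 + 25 = 375
  stock rod 4: 200 + 25 + 25 + 25 = 275
  stock rod 5: 200 = 200
  stock rod 6: 200 = 200
This matches the lower bound, so 6 is optimal.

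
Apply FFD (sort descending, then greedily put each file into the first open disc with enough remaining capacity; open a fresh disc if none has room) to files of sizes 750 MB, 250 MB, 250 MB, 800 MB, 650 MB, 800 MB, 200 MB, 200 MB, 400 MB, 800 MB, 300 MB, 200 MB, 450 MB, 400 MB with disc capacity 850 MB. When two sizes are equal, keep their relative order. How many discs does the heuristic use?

9

Sorted descending: 800, 800, 800, 750, 650, 450, 400, 400, 300, 250, 250, 200, 200, 200.
  800 → disc 1 (new)  [load 800/850]
  800 → disc 2 (new)  [load 800/850]
  800 → disc 3 (new)  [load 800/850]
  750 → disc 4 (new)  [load 750/850]
  650 → disc 5 (new)  [load 650/850]
  450 → disc 6 (new)  [load 450/850]
  400 → disc 6  [load 850/850]
  400 → disc 7 (new)  [load 400/850]
  300 → disc 7  [load 700/850]
  250 → disc 8 (new)  [load 250/850]
  250 → disc 8  [load 500/850]
  200 → disc 5  [load 850/850]
  200 → disc 8  [load 700/850]
  200 → disc 9 (new)  [load 200/850]
9 discs opened.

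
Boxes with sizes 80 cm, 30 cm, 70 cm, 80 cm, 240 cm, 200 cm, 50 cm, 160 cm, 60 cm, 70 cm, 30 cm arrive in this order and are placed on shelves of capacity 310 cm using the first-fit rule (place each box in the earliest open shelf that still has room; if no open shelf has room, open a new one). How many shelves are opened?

4

  80 → shelf 1 (new)  [load 80/310]
  30 → shelf 1  [load 110/310]
  70 → shelf 1  [load 180/310]
  80 → shelf 1  [load 260/310]
  240 → shelf 2 (new)  [load 240/310]
  200 → shelf 3 (new)  [load 200/310]
  50 → shelf 1  [load 310/310]
  160 → shelf 4 (new)  [load 160/310]
  60 → shelf 2  [load 300/310]
  70 → shelf 3  [load 270/310]
  30 → shelf 3  [load 300/310]
4 shelves opened.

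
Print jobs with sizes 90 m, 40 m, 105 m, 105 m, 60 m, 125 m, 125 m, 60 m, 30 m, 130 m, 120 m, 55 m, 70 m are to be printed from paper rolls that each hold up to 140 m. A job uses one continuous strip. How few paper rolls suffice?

Total = 130 + 125 + 125 + 120 + 105 + 105 + 90 + 70 + 60 + 60 + 55 + 40 + 30 = 1115 m.
Lower bound: ⌈1115/140⌉ = 8 paper rolls.
A packing using 9 paper rolls:
  roll 1: 130 = 130
  roll 2: 125 = 125
  roll 3: 125 = 125
  roll 4: 120 = 120
  roll 5: 105 + 30 = 135
  roll 6: 105 = 105
  roll 7: 90 + 40 = 130
  roll 8: 70 + 60 = 130
  roll 9: 60 + 55 = 115
No arrangement into 8 paper rolls stays within capacity, so 9 is optimal.

9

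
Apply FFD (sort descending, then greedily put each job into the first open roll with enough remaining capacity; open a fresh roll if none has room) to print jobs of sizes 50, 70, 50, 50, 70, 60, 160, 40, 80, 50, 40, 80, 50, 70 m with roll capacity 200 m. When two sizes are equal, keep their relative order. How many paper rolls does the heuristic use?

Sorted descending: 160, 80, 80, 70, 70, 70, 60, 50, 50, 50, 50, 50, 40, 40.
  160 → roll 1 (new)  [load 160/200]
  80 → roll 2 (new)  [load 80/200]
  80 → roll 2  [load 160/200]
  70 → roll 3 (new)  [load 70/200]
  70 → roll 3  [load 140/200]
  70 → roll 4 (new)  [load 70/200]
  60 → roll 3  [load 200/200]
  50 → roll 4  [load 120/200]
  50 → roll 4  [load 170/200]
  50 → roll 5 (new)  [load 50/200]
  50 → roll 5  [load 100/200]
  50 → roll 5  [load 150/200]
  40 → roll 1  [load 200/200]
  40 → roll 2  [load 200/200]
5 paper rolls opened.

5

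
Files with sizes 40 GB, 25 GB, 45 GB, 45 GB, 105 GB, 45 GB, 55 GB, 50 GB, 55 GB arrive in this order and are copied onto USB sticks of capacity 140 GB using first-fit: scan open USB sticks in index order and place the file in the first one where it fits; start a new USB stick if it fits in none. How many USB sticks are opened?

4

  40 → USB stick 1 (new)  [load 40/140]
  25 → USB stick 1  [load 65/140]
  45 → USB stick 1  [load 110/140]
  45 → USB stick 2 (new)  [load 45/140]
  105 → USB stick 3 (new)  [load 105/140]
  45 → USB stick 2  [load 90/140]
  55 → USB stick 4 (new)  [load 55/140]
  50 → USB stick 2  [load 140/140]
  55 → USB stick 4  [load 110/140]
4 USB sticks opened.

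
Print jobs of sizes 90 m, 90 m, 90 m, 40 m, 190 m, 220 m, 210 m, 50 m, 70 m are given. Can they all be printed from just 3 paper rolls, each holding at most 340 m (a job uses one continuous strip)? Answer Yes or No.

No

Total = 1050 m; ⌈1050/340⌉ = 4.
At least 4 paper rolls are required, but only 3 are allowed.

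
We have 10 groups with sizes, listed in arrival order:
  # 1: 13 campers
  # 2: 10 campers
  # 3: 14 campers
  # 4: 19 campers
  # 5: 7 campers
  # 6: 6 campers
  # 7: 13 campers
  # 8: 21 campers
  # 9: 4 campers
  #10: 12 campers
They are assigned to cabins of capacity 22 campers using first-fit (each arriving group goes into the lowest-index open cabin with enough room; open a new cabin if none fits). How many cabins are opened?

  13 → cabin 1 (new)  [load 13/22]
  10 → cabin 2 (new)  [load 10/22]
  14 → cabin 3 (new)  [load 14/22]
  19 → cabin 4 (new)  [load 19/22]
  7 → cabin 1  [load 20/22]
  6 → cabin 2  [load 16/22]
  13 → cabin 5 (new)  [load 13/22]
  21 → cabin 6 (new)  [load 21/22]
  4 → cabin 2  [load 20/22]
  12 → cabin 7 (new)  [load 12/22]
7 cabins opened.

7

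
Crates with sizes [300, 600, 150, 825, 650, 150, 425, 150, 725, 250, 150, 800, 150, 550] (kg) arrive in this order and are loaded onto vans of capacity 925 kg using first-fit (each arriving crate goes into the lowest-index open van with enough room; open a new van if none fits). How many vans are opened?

7

  300 → van 1 (new)  [load 300/925]
  600 → van 1  [load 900/925]
  150 → van 2 (new)  [load 150/925]
  825 → van 3 (new)  [load 825/925]
  650 → van 2  [load 800/925]
  150 → van 4 (new)  [load 150/925]
  425 → van 4  [load 575/925]
  150 → van 4  [load 725/925]
  725 → van 5 (new)  [load 725/925]
  250 → van 6 (new)  [load 250/925]
  150 → van 4  [load 875/925]
  800 → van 7 (new)  [load 800/925]
  150 → van 5  [load 875/925]
  550 → van 6  [load 800/925]
7 vans opened.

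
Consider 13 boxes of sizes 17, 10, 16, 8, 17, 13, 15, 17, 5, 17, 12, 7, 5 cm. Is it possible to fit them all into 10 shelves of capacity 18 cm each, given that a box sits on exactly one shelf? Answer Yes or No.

Yes

A valid assignment using 10 shelves:
  shelf 1: 17 = 17
  shelf 2: 17 = 17
  shelf 3: 17 = 17
  shelf 4: 17 = 17
  shelf 5: 16 = 16
  shelf 6: 15 = 15
  shelf 7: 13 + 5 = 18
  shelf 8: 12 + 5 = 17
  shelf 9: 10 + 8 = 18
  shelf 10: 7 = 7
Every load is within 18 cm, so 10 shelves suffice.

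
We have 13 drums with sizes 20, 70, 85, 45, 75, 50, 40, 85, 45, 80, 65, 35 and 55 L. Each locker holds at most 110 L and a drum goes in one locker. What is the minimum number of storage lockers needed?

8

Total = 85 + 85 + 80 + 75 + 70 + 65 + 55 + 50 + 45 + 45 + 40 + 35 + 20 = 750 L.
Lower bound: ⌈750/110⌉ = 7 storage lockers.
A packing using 8 storage lockers:
  locker 1: 85 + 20 = 105
  locker 2: 85 = 85
  locker 3: 80 = 80
  locker 4: 75 + 35 = 110
  locker 5: 70 + 40 = 110
  locker 6: 65 + 45 = 110
  locker 7: 55 + 50 = 105
  locker 8: 45 = 45
No arrangement into 7 storage lockers stays within capacity, so 8 is optimal.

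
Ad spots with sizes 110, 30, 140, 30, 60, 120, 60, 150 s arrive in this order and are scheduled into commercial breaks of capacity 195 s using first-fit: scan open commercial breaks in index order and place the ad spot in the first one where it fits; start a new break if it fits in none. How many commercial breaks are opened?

  110 → break 1 (new)  [load 110/195]
  30 → break 1  [load 140/195]
  140 → break 2 (new)  [load 140/195]
  30 → break 1  [load 170/195]
  60 → break 3 (new)  [load 60/195]
  120 → break 3  [load 180/195]
  60 → break 4 (new)  [load 60/195]
  150 → break 5 (new)  [load 150/195]
5 commercial breaks opened.

5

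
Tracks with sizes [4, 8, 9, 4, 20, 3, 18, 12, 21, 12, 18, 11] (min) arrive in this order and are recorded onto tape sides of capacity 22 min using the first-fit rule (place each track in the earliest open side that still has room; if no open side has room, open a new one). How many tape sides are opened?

  4 → side 1 (new)  [load 4/22]
  8 → side 1  [load 12/22]
  9 → side 1  [load 21/22]
  4 → side 2 (new)  [load 4/22]
  20 → side 3 (new)  [load 20/22]
  3 → side 2  [load 7/22]
  18 → side 4 (new)  [load 18/22]
  12 → side 2  [load 19/22]
  21 → side 5 (new)  [load 21/22]
  12 → side 6 (new)  [load 12/22]
  18 → side 7 (new)  [load 18/22]
  11 → side 8 (new)  [load 11/22]
8 tape sides opened.

8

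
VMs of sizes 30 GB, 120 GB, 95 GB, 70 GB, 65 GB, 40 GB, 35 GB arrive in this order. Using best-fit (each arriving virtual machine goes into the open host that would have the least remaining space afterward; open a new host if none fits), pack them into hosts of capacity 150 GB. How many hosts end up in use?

4

  30 → host 1 (new)  [load 30/150]
  120 → host 1  [load 150/150]
  95 → host 2 (new)  [load 95/150]
  70 → host 3 (new)  [load 70/150]
  65 → host 3  [load 135/150]
  40 → host 2  [load 135/150]
  35 → host 4 (new)  [load 35/150]
4 hosts opened.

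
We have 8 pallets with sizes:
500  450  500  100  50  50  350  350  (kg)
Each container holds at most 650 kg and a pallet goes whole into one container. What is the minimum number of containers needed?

Total = 500 + 500 + 450 + 350 + 350 + 100 + 50 + 50 = 2350 kg.
Lower bound: ⌈2350/650⌉ = 4 containers.
Also, 5 pallets each exceed 325 kg, and no two of those can share a container, so at least 5 containers are needed.
A packing using 5 containers:
  container 1: 500 + 100 + 50 = 650
  container 2: 500 + 50 = 550
  container 3: 450 = 450
  container 4: 350 = 350
  container 5: 350 = 350
This matches the lower bound, so 5 is optimal.

5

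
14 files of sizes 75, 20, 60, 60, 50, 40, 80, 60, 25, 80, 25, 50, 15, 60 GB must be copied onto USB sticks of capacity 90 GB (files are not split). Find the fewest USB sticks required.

Total = 80 + 80 + 75 + 60 + 60 + 60 + 60 + 50 + 50 + 40 + 25 + 25 + 20 + 15 = 700 GB.
Lower bound: ⌈700/90⌉ = 8 USB sticks.
Also, 9 files each exceed 45 GB, and no two of those can share a USB stick, so at least 9 USB sticks are needed.
A packing using 9 USB sticks:
  USB stick 1: 80 = 80
  USB stick 2: 80 = 80
  USB stick 3: 75 + 15 = 90
  USB stick 4: 60 + 25 = 85
  USB stick 5: 60 + 25 = 85
  USB stick 6: 60 + 20 = 80
  USB stick 7: 60 = 60
  USB stick 8: 50 + 40 = 90
  USB stick 9: 50 = 50
This matches the lower bound, so 9 is optimal.

9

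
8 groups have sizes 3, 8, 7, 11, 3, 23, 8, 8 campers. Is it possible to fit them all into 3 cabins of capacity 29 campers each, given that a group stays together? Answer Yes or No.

A valid assignment using 3 cabins:
  cabin 1: 23 + 3 + 3 = 29
  cabin 2: 11 + 8 + 8 = 27
  cabin 3: 8 + 7 = 15
Every load is within 29 campers, so 3 cabins suffice.

Yes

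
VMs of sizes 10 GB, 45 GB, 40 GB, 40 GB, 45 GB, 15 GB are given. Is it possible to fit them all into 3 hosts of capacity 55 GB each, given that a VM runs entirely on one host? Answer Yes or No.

Total = 195 GB; ⌈195/55⌉ = 4.
At least 4 hosts are required, but only 3 are allowed.

No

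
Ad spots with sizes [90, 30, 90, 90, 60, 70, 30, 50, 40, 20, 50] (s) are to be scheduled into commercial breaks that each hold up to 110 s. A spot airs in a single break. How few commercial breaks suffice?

6

Total = 90 + 90 + 90 + 70 + 60 + 50 + 50 + 40 + 30 + 30 + 20 = 620 s.
Lower bound: ⌈620/110⌉ = 6 commercial breaks.
A packing using 6 commercial breaks:
  break 1: 90 + 20 = 110
  break 2: 90 = 90
  break 3: 90 = 90
  break 4: 70 + 40 = 110
  break 5: 60 + 50 = 110
  break 6: 50 + 30 + 30 = 110
This matches the lower bound, so 6 is optimal.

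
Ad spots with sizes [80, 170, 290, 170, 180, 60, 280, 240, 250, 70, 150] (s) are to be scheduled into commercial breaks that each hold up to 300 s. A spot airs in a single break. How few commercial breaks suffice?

8

Total = 290 + 280 + 250 + 240 + 180 + 170 + 170 + 150 + 80 + 70 + 60 = 1940 s.
Lower bound: ⌈1940/300⌉ = 7 commercial breaks.
A packing using 8 commercial breaks:
  break 1: 290 = 290
  break 2: 280 = 280
  break 3: 250 = 250
  break 4: 240 + 60 = 300
  break 5: 180 + 80 = 260
  break 6: 170 + 70 = 240
  break 7: 170 = 170
  break 8: 150 = 150
No arrangement into 7 commercial breaks stays within capacity, so 8 is optimal.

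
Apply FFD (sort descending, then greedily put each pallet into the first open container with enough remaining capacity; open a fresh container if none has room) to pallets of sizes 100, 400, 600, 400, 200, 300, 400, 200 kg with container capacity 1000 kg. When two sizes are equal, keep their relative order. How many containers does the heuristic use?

3

Sorted descending: 600, 400, 400, 400, 300, 200, 200, 100.
  600 → container 1 (new)  [load 600/1000]
  400 → container 1  [load 1000/1000]
  400 → container 2 (new)  [load 400/1000]
  400 → container 2  [load 800/1000]
  300 → container 3 (new)  [load 300/1000]
  200 → container 2  [load 1000/1000]
  200 → container 3  [load 500/1000]
  100 → container 3  [load 600/1000]
3 containers opened.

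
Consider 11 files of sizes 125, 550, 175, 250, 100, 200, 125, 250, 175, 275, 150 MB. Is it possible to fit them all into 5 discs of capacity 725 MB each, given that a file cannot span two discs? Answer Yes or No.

A valid assignment using 4 discs:
  disc 1: 550 + 175 = 725
  disc 2: 275 + 250 + 200 = 725
  disc 3: 250 + 175 + 150 + 125 = 700
  disc 4: 125 + 100 = 225
That uses only 4 ≤ 5, so 5 discs are enough.

Yes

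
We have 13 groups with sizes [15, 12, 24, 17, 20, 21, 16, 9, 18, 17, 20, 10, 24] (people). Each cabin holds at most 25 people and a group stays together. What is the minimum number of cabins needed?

11

Total = 24 + 24 + 21 + 20 + 20 + 18 + 17 + 17 + 16 + 15 + 12 + 10 + 9 = 223 people.
Lower bound: ⌈223/25⌉ = 9 cabins.
Also, 10 groups each exceed 25/2 people, and no two of those can share a cabin, so at least 10 cabins are needed.
A packing using 11 cabins:
  cabin 1: 24 = 24
  cabin 2: 24 = 24
  cabin 3: 21 = 21
  cabin 4: 20 = 20
  cabin 5: 20 = 20
  cabin 6: 18 = 18
  cabin 7: 17 = 17
  cabin 8: 17 = 17
  cabin 9: 16 + 9 = 25
  cabin 10: 15 + 10 = 25
  cabin 11: 12 = 12
No arrangement into 10 cabins stays within capacity, so 11 is optimal.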